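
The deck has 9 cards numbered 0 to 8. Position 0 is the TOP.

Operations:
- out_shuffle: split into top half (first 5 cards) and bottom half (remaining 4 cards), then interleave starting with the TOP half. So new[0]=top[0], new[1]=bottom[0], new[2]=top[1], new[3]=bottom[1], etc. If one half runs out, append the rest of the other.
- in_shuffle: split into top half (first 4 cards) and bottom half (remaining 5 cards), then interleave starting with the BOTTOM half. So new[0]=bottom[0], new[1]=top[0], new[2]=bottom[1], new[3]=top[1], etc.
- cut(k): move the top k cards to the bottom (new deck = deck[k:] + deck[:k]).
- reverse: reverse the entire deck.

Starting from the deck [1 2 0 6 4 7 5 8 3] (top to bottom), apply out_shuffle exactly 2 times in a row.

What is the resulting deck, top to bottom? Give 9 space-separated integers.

Answer: 1 8 7 6 2 3 5 4 0

Derivation:
After op 1 (out_shuffle): [1 7 2 5 0 8 6 3 4]
After op 2 (out_shuffle): [1 8 7 6 2 3 5 4 0]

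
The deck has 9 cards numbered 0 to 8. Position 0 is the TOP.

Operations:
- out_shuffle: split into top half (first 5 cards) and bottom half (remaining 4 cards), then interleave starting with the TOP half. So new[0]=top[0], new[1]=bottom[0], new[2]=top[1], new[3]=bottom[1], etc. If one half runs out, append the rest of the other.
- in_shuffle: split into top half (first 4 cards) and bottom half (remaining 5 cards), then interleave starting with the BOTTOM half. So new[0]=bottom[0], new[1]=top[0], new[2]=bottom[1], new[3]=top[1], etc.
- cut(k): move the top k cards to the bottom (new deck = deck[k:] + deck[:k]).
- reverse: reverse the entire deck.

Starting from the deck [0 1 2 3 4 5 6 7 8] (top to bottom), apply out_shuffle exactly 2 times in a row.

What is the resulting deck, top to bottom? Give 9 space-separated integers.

Answer: 0 7 5 3 1 8 6 4 2

Derivation:
After op 1 (out_shuffle): [0 5 1 6 2 7 3 8 4]
After op 2 (out_shuffle): [0 7 5 3 1 8 6 4 2]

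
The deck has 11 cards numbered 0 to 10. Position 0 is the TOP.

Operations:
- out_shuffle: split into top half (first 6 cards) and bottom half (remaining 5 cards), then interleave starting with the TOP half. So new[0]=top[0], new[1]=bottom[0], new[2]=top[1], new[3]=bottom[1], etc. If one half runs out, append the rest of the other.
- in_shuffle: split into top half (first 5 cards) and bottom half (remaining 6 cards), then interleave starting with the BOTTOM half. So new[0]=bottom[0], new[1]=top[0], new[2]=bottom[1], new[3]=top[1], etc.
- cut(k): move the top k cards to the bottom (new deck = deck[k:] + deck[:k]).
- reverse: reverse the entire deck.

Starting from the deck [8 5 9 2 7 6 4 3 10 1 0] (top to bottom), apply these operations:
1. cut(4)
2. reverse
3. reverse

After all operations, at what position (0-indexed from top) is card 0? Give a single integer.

After op 1 (cut(4)): [7 6 4 3 10 1 0 8 5 9 2]
After op 2 (reverse): [2 9 5 8 0 1 10 3 4 6 7]
After op 3 (reverse): [7 6 4 3 10 1 0 8 5 9 2]
Card 0 is at position 6.

Answer: 6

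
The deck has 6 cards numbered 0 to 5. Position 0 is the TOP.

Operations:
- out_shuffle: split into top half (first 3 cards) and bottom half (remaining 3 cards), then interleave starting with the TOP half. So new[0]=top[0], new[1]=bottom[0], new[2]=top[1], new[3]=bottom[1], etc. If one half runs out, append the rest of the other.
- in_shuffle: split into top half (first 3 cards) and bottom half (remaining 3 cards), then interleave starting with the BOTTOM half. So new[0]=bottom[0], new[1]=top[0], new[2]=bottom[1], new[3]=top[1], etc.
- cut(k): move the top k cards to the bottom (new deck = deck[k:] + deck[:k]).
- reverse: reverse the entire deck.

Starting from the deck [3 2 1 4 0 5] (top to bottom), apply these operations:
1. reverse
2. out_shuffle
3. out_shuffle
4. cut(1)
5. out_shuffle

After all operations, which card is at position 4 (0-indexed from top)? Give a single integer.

Answer: 4

Derivation:
After op 1 (reverse): [5 0 4 1 2 3]
After op 2 (out_shuffle): [5 1 0 2 4 3]
After op 3 (out_shuffle): [5 2 1 4 0 3]
After op 4 (cut(1)): [2 1 4 0 3 5]
After op 5 (out_shuffle): [2 0 1 3 4 5]
Position 4: card 4.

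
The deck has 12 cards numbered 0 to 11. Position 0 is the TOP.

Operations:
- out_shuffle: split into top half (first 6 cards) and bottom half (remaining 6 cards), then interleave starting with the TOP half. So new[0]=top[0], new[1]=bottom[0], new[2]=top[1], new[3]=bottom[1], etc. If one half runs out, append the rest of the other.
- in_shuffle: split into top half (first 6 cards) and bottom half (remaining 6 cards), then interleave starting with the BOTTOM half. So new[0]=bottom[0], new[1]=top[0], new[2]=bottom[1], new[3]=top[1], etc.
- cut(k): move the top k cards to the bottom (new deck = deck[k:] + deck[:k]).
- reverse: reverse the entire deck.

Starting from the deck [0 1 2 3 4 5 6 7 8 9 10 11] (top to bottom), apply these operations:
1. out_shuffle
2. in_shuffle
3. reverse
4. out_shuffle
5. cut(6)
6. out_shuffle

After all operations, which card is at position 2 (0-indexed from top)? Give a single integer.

Answer: 9

Derivation:
After op 1 (out_shuffle): [0 6 1 7 2 8 3 9 4 10 5 11]
After op 2 (in_shuffle): [3 0 9 6 4 1 10 7 5 2 11 8]
After op 3 (reverse): [8 11 2 5 7 10 1 4 6 9 0 3]
After op 4 (out_shuffle): [8 1 11 4 2 6 5 9 7 0 10 3]
After op 5 (cut(6)): [5 9 7 0 10 3 8 1 11 4 2 6]
After op 6 (out_shuffle): [5 8 9 1 7 11 0 4 10 2 3 6]
Position 2: card 9.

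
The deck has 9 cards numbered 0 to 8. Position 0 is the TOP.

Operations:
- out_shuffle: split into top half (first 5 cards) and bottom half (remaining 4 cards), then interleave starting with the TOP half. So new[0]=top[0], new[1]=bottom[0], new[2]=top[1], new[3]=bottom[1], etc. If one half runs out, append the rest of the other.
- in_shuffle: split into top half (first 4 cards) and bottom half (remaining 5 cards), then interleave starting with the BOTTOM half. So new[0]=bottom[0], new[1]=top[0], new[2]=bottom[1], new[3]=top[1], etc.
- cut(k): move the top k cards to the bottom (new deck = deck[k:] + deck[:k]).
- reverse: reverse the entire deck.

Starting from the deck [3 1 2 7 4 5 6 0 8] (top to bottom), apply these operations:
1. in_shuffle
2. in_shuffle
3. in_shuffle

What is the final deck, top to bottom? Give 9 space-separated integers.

After op 1 (in_shuffle): [4 3 5 1 6 2 0 7 8]
After op 2 (in_shuffle): [6 4 2 3 0 5 7 1 8]
After op 3 (in_shuffle): [0 6 5 4 7 2 1 3 8]

Answer: 0 6 5 4 7 2 1 3 8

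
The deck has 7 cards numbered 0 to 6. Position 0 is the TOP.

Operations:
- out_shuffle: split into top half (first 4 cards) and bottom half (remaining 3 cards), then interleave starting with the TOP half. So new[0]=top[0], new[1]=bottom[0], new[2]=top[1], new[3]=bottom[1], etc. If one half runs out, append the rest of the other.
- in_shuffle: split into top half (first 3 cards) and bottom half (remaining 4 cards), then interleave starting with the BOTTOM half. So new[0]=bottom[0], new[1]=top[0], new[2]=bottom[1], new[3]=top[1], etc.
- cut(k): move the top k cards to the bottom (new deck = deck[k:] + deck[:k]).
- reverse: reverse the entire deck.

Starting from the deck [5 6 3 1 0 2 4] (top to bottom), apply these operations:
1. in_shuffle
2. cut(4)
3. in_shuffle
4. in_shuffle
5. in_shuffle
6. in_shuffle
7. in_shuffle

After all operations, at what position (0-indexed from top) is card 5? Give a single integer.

Answer: 5

Derivation:
After op 1 (in_shuffle): [1 5 0 6 2 3 4]
After op 2 (cut(4)): [2 3 4 1 5 0 6]
After op 3 (in_shuffle): [1 2 5 3 0 4 6]
After op 4 (in_shuffle): [3 1 0 2 4 5 6]
After op 5 (in_shuffle): [2 3 4 1 5 0 6]
After op 6 (in_shuffle): [1 2 5 3 0 4 6]
After op 7 (in_shuffle): [3 1 0 2 4 5 6]
Card 5 is at position 5.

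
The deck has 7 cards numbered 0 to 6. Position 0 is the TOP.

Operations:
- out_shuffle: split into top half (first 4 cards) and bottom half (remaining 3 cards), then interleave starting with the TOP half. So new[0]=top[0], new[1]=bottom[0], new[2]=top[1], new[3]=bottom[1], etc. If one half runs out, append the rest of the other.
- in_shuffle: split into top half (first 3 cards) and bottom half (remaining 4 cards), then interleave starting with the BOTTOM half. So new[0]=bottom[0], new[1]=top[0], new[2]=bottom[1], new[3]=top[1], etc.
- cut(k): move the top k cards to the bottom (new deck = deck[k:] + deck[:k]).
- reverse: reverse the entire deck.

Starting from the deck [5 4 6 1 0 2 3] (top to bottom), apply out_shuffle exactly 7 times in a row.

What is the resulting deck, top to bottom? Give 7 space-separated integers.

Answer: 5 0 4 2 6 3 1

Derivation:
After op 1 (out_shuffle): [5 0 4 2 6 3 1]
After op 2 (out_shuffle): [5 6 0 3 4 1 2]
After op 3 (out_shuffle): [5 4 6 1 0 2 3]
After op 4 (out_shuffle): [5 0 4 2 6 3 1]
After op 5 (out_shuffle): [5 6 0 3 4 1 2]
After op 6 (out_shuffle): [5 4 6 1 0 2 3]
After op 7 (out_shuffle): [5 0 4 2 6 3 1]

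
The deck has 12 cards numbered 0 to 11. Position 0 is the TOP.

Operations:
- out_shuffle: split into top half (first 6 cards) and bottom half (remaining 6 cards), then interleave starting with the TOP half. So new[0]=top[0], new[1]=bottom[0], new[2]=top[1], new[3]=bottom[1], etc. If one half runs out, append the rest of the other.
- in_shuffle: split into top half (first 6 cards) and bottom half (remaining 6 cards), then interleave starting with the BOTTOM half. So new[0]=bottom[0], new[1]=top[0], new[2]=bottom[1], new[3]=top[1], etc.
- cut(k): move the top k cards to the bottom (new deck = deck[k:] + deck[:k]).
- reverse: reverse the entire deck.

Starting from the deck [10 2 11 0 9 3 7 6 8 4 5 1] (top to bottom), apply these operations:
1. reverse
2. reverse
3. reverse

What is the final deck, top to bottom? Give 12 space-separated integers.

After op 1 (reverse): [1 5 4 8 6 7 3 9 0 11 2 10]
After op 2 (reverse): [10 2 11 0 9 3 7 6 8 4 5 1]
After op 3 (reverse): [1 5 4 8 6 7 3 9 0 11 2 10]

Answer: 1 5 4 8 6 7 3 9 0 11 2 10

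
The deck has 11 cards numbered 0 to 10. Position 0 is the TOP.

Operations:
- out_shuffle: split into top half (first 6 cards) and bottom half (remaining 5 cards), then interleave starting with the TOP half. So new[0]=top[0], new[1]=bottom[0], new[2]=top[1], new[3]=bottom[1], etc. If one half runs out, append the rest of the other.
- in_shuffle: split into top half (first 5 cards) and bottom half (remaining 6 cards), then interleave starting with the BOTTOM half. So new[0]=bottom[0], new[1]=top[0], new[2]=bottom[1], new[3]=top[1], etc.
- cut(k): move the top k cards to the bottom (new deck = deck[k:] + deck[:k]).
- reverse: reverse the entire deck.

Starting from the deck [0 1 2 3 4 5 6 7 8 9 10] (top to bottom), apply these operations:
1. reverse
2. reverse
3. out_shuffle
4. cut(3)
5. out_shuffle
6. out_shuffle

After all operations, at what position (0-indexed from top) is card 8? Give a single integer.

After op 1 (reverse): [10 9 8 7 6 5 4 3 2 1 0]
After op 2 (reverse): [0 1 2 3 4 5 6 7 8 9 10]
After op 3 (out_shuffle): [0 6 1 7 2 8 3 9 4 10 5]
After op 4 (cut(3)): [7 2 8 3 9 4 10 5 0 6 1]
After op 5 (out_shuffle): [7 10 2 5 8 0 3 6 9 1 4]
After op 6 (out_shuffle): [7 3 10 6 2 9 5 1 8 4 0]
Card 8 is at position 8.

Answer: 8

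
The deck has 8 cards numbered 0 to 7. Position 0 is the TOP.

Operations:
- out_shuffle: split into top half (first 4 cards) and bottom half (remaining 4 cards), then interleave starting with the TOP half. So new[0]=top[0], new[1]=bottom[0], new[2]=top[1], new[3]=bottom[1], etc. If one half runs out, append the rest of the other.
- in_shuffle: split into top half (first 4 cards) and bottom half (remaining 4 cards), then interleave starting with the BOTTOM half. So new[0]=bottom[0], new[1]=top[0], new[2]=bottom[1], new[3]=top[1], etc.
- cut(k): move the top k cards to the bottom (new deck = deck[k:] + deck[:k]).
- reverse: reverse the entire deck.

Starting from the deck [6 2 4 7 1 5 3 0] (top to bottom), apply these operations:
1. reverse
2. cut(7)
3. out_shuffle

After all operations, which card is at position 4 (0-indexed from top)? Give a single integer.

After op 1 (reverse): [0 3 5 1 7 4 2 6]
After op 2 (cut(7)): [6 0 3 5 1 7 4 2]
After op 3 (out_shuffle): [6 1 0 7 3 4 5 2]
Position 4: card 3.

Answer: 3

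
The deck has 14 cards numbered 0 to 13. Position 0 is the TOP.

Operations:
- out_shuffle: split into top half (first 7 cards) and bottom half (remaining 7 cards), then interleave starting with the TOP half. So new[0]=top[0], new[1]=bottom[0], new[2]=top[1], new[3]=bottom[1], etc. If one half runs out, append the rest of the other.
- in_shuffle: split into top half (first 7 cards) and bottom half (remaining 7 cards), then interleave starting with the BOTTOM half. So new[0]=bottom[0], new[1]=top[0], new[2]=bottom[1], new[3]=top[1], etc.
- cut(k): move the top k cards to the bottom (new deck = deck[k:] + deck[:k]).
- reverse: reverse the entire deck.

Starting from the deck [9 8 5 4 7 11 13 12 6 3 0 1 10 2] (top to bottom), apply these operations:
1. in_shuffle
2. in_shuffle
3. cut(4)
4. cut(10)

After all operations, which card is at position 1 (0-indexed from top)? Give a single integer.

Answer: 12

Derivation:
After op 1 (in_shuffle): [12 9 6 8 3 5 0 4 1 7 10 11 2 13]
After op 2 (in_shuffle): [4 12 1 9 7 6 10 8 11 3 2 5 13 0]
After op 3 (cut(4)): [7 6 10 8 11 3 2 5 13 0 4 12 1 9]
After op 4 (cut(10)): [4 12 1 9 7 6 10 8 11 3 2 5 13 0]
Position 1: card 12.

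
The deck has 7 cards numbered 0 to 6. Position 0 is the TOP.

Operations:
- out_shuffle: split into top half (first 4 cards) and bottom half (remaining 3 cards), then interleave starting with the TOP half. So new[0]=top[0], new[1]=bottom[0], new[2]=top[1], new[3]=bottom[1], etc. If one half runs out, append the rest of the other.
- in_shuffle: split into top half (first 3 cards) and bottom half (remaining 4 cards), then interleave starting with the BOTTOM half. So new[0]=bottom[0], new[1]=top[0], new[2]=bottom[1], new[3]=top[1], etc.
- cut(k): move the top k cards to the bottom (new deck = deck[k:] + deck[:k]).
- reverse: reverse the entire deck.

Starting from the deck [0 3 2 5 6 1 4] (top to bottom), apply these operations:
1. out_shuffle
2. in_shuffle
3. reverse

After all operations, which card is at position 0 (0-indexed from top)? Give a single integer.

After op 1 (out_shuffle): [0 6 3 1 2 4 5]
After op 2 (in_shuffle): [1 0 2 6 4 3 5]
After op 3 (reverse): [5 3 4 6 2 0 1]
Position 0: card 5.

Answer: 5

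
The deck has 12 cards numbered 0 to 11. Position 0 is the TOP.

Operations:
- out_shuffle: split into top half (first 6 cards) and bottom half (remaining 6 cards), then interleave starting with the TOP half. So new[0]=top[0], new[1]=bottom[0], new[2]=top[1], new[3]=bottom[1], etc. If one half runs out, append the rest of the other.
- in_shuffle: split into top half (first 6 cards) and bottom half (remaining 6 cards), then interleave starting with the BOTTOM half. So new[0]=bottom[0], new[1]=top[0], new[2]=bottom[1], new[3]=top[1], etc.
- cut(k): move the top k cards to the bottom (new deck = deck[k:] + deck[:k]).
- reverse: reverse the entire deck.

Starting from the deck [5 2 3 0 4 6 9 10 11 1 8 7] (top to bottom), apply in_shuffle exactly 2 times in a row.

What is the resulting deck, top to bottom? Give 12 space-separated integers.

Answer: 1 9 0 5 8 10 4 2 7 11 6 3

Derivation:
After op 1 (in_shuffle): [9 5 10 2 11 3 1 0 8 4 7 6]
After op 2 (in_shuffle): [1 9 0 5 8 10 4 2 7 11 6 3]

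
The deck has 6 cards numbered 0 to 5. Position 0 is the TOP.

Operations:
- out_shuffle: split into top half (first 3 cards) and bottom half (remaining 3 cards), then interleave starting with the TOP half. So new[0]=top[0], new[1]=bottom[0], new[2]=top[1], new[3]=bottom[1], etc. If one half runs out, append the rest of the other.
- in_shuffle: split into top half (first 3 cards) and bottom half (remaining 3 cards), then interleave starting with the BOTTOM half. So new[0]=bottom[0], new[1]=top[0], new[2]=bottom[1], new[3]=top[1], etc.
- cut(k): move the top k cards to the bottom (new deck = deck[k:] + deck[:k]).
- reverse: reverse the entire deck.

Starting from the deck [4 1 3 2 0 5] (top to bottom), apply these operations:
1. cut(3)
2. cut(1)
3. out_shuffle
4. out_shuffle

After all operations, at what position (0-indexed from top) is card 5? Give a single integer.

Answer: 4

Derivation:
After op 1 (cut(3)): [2 0 5 4 1 3]
After op 2 (cut(1)): [0 5 4 1 3 2]
After op 3 (out_shuffle): [0 1 5 3 4 2]
After op 4 (out_shuffle): [0 3 1 4 5 2]
Card 5 is at position 4.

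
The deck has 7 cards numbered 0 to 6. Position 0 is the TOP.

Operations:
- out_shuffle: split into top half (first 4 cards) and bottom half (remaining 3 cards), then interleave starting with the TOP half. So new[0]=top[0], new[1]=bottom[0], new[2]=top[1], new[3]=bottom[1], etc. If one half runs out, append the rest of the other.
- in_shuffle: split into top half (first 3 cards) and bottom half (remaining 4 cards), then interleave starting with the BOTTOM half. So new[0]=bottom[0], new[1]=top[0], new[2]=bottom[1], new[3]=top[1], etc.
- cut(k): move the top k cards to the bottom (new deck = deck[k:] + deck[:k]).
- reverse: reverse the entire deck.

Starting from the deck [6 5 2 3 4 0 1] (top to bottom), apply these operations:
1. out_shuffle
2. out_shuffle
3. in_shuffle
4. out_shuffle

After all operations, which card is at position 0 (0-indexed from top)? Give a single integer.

After op 1 (out_shuffle): [6 4 5 0 2 1 3]
After op 2 (out_shuffle): [6 2 4 1 5 3 0]
After op 3 (in_shuffle): [1 6 5 2 3 4 0]
After op 4 (out_shuffle): [1 3 6 4 5 0 2]
Position 0: card 1.

Answer: 1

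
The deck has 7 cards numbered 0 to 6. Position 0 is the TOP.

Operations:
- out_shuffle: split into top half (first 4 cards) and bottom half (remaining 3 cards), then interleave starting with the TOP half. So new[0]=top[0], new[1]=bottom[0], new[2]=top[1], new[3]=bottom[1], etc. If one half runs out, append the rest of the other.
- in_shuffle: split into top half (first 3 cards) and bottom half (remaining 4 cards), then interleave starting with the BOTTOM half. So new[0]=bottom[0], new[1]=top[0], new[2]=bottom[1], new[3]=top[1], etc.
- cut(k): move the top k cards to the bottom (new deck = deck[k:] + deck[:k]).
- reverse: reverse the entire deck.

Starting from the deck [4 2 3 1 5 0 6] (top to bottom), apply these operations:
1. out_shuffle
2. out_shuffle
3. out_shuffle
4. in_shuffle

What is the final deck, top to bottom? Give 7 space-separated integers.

After op 1 (out_shuffle): [4 5 2 0 3 6 1]
After op 2 (out_shuffle): [4 3 5 6 2 1 0]
After op 3 (out_shuffle): [4 2 3 1 5 0 6]
After op 4 (in_shuffle): [1 4 5 2 0 3 6]

Answer: 1 4 5 2 0 3 6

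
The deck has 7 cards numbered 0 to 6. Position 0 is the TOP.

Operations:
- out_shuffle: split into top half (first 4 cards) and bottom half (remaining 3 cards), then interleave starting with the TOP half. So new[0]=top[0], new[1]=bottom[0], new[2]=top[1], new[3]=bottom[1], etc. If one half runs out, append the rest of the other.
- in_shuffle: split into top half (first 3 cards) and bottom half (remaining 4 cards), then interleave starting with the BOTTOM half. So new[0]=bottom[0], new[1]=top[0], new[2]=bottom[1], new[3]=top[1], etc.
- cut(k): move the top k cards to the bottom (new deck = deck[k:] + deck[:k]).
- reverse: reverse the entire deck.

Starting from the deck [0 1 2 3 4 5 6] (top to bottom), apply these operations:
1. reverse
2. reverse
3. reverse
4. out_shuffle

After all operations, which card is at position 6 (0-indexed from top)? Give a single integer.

Answer: 3

Derivation:
After op 1 (reverse): [6 5 4 3 2 1 0]
After op 2 (reverse): [0 1 2 3 4 5 6]
After op 3 (reverse): [6 5 4 3 2 1 0]
After op 4 (out_shuffle): [6 2 5 1 4 0 3]
Position 6: card 3.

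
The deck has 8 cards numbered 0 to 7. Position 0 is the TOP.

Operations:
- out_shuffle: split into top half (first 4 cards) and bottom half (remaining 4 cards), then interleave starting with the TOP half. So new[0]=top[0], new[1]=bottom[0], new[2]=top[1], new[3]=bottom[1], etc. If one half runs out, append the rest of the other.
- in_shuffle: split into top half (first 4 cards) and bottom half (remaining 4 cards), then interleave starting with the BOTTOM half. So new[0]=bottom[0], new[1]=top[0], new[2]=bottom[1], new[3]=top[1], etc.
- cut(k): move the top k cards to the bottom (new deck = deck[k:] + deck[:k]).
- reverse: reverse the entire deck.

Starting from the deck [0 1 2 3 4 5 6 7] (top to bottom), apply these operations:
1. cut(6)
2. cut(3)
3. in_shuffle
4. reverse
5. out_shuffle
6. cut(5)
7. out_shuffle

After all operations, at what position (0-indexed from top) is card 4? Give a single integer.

After op 1 (cut(6)): [6 7 0 1 2 3 4 5]
After op 2 (cut(3)): [1 2 3 4 5 6 7 0]
After op 3 (in_shuffle): [5 1 6 2 7 3 0 4]
After op 4 (reverse): [4 0 3 7 2 6 1 5]
After op 5 (out_shuffle): [4 2 0 6 3 1 7 5]
After op 6 (cut(5)): [1 7 5 4 2 0 6 3]
After op 7 (out_shuffle): [1 2 7 0 5 6 4 3]
Card 4 is at position 6.

Answer: 6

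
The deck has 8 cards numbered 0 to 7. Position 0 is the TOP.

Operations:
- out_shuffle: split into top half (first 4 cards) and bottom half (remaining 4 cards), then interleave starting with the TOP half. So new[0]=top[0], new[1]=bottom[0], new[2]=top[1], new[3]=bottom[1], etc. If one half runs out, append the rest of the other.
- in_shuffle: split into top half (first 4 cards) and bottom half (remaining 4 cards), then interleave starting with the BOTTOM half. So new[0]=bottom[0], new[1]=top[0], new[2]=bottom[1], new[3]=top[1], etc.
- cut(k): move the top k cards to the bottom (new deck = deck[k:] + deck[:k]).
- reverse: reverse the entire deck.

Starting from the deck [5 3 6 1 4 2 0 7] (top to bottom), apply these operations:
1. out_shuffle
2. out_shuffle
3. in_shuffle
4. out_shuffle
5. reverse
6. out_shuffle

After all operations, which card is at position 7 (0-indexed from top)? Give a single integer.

After op 1 (out_shuffle): [5 4 3 2 6 0 1 7]
After op 2 (out_shuffle): [5 6 4 0 3 1 2 7]
After op 3 (in_shuffle): [3 5 1 6 2 4 7 0]
After op 4 (out_shuffle): [3 2 5 4 1 7 6 0]
After op 5 (reverse): [0 6 7 1 4 5 2 3]
After op 6 (out_shuffle): [0 4 6 5 7 2 1 3]
Position 7: card 3.

Answer: 3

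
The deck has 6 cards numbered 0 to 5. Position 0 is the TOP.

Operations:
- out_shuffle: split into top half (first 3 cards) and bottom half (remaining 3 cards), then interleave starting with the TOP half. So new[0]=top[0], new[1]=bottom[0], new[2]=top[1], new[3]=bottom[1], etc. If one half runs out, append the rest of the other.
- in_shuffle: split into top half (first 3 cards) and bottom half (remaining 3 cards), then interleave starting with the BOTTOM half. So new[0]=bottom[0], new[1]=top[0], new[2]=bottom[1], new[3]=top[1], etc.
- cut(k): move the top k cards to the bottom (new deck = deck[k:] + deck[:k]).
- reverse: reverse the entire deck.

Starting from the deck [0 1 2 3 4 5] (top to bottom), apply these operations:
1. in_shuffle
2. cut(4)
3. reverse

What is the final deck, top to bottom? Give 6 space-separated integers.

After op 1 (in_shuffle): [3 0 4 1 5 2]
After op 2 (cut(4)): [5 2 3 0 4 1]
After op 3 (reverse): [1 4 0 3 2 5]

Answer: 1 4 0 3 2 5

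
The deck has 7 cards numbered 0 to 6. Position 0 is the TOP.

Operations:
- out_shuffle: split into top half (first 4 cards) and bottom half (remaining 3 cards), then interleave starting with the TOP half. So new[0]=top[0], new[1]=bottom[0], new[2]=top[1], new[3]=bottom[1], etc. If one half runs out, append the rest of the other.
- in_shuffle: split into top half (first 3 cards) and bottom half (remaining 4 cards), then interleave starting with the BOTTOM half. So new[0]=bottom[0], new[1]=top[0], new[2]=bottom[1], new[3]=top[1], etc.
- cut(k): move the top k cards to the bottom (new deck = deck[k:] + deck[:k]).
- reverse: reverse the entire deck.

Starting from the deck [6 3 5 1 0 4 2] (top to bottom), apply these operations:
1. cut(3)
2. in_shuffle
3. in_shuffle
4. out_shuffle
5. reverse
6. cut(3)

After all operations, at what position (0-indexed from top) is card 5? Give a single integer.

After op 1 (cut(3)): [1 0 4 2 6 3 5]
After op 2 (in_shuffle): [2 1 6 0 3 4 5]
After op 3 (in_shuffle): [0 2 3 1 4 6 5]
After op 4 (out_shuffle): [0 4 2 6 3 5 1]
After op 5 (reverse): [1 5 3 6 2 4 0]
After op 6 (cut(3)): [6 2 4 0 1 5 3]
Card 5 is at position 5.

Answer: 5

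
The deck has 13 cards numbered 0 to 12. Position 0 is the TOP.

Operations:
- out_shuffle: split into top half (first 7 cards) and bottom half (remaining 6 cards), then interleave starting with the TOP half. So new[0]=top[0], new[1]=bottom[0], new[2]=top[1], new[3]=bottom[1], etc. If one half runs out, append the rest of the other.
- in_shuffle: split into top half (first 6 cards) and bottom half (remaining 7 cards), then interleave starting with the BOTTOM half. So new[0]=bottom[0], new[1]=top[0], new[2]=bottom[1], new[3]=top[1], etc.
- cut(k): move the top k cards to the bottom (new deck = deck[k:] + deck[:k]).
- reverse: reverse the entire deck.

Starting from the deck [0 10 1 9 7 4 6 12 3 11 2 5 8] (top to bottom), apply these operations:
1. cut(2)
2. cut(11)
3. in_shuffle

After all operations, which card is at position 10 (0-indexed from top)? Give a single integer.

After op 1 (cut(2)): [1 9 7 4 6 12 3 11 2 5 8 0 10]
After op 2 (cut(11)): [0 10 1 9 7 4 6 12 3 11 2 5 8]
After op 3 (in_shuffle): [6 0 12 10 3 1 11 9 2 7 5 4 8]
Position 10: card 5.

Answer: 5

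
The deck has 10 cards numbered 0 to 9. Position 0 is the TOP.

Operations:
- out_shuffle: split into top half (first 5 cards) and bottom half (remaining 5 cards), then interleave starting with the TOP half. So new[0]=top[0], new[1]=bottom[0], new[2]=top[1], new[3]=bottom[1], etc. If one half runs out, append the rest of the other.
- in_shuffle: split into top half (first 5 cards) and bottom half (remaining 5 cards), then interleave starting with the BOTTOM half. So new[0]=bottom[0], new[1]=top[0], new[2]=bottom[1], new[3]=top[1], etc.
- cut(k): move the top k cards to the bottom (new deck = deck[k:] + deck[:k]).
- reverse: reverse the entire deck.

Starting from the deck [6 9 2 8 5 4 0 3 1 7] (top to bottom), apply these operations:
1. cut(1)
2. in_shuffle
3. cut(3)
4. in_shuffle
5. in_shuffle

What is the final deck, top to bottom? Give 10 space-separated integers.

Answer: 8 6 9 2 7 4 3 1 5 0

Derivation:
After op 1 (cut(1)): [9 2 8 5 4 0 3 1 7 6]
After op 2 (in_shuffle): [0 9 3 2 1 8 7 5 6 4]
After op 3 (cut(3)): [2 1 8 7 5 6 4 0 9 3]
After op 4 (in_shuffle): [6 2 4 1 0 8 9 7 3 5]
After op 5 (in_shuffle): [8 6 9 2 7 4 3 1 5 0]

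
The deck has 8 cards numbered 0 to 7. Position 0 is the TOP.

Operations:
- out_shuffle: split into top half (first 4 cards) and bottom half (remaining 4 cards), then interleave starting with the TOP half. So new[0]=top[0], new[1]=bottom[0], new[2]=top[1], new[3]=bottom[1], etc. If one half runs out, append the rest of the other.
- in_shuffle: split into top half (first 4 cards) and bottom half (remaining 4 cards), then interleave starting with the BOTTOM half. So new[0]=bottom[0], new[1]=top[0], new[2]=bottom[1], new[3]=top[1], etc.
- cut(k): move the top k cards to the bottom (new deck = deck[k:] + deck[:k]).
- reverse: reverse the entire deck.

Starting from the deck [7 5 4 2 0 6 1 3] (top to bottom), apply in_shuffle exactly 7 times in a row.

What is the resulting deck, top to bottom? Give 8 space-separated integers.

Answer: 0 7 6 5 1 4 3 2

Derivation:
After op 1 (in_shuffle): [0 7 6 5 1 4 3 2]
After op 2 (in_shuffle): [1 0 4 7 3 6 2 5]
After op 3 (in_shuffle): [3 1 6 0 2 4 5 7]
After op 4 (in_shuffle): [2 3 4 1 5 6 7 0]
After op 5 (in_shuffle): [5 2 6 3 7 4 0 1]
After op 6 (in_shuffle): [7 5 4 2 0 6 1 3]
After op 7 (in_shuffle): [0 7 6 5 1 4 3 2]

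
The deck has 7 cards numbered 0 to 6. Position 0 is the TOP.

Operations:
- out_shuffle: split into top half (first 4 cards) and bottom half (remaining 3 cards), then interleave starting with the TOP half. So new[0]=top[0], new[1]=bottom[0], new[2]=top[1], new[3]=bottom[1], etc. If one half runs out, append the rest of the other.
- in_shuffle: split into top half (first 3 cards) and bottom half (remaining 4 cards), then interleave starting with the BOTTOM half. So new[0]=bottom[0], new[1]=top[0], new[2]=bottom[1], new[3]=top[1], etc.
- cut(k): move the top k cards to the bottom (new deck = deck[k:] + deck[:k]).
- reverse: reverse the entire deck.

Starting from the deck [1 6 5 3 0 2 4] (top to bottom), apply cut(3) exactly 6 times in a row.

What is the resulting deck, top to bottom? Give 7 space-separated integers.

Answer: 0 2 4 1 6 5 3

Derivation:
After op 1 (cut(3)): [3 0 2 4 1 6 5]
After op 2 (cut(3)): [4 1 6 5 3 0 2]
After op 3 (cut(3)): [5 3 0 2 4 1 6]
After op 4 (cut(3)): [2 4 1 6 5 3 0]
After op 5 (cut(3)): [6 5 3 0 2 4 1]
After op 6 (cut(3)): [0 2 4 1 6 5 3]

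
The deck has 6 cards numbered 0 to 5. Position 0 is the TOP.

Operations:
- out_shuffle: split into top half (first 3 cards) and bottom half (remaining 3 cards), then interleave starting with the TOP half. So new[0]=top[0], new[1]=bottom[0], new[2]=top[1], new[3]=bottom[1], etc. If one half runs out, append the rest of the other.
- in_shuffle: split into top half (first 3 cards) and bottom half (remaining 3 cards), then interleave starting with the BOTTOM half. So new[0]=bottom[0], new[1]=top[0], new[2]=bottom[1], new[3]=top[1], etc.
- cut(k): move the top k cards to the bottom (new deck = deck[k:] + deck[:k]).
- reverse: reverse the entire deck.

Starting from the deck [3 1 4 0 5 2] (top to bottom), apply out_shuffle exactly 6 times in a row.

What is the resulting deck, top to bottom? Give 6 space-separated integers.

After op 1 (out_shuffle): [3 0 1 5 4 2]
After op 2 (out_shuffle): [3 5 0 4 1 2]
After op 3 (out_shuffle): [3 4 5 1 0 2]
After op 4 (out_shuffle): [3 1 4 0 5 2]
After op 5 (out_shuffle): [3 0 1 5 4 2]
After op 6 (out_shuffle): [3 5 0 4 1 2]

Answer: 3 5 0 4 1 2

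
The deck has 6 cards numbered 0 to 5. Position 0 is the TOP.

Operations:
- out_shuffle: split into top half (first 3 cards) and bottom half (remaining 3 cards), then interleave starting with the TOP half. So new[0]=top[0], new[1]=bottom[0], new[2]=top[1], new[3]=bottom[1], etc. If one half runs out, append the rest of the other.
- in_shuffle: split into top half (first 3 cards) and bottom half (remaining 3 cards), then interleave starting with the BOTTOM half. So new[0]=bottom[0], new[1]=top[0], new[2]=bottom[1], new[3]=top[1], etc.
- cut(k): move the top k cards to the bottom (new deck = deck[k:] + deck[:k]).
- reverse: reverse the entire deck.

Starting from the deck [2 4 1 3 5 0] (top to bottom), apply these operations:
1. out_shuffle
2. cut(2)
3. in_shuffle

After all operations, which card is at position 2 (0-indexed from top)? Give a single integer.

Answer: 2

Derivation:
After op 1 (out_shuffle): [2 3 4 5 1 0]
After op 2 (cut(2)): [4 5 1 0 2 3]
After op 3 (in_shuffle): [0 4 2 5 3 1]
Position 2: card 2.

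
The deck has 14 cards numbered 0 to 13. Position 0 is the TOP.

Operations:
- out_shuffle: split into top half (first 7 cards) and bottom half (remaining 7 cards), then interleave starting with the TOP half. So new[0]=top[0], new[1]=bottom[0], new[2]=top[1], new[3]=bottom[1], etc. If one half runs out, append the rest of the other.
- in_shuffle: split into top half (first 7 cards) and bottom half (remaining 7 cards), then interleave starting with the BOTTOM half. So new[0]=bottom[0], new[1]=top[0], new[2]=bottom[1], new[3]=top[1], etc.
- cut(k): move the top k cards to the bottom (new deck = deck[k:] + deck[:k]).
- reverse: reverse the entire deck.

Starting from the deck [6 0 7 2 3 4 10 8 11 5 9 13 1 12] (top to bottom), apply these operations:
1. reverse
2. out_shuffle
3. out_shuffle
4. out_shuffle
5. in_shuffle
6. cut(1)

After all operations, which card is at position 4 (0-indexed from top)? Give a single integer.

Answer: 2

Derivation:
After op 1 (reverse): [12 1 13 9 5 11 8 10 4 3 2 7 0 6]
After op 2 (out_shuffle): [12 10 1 4 13 3 9 2 5 7 11 0 8 6]
After op 3 (out_shuffle): [12 2 10 5 1 7 4 11 13 0 3 8 9 6]
After op 4 (out_shuffle): [12 11 2 13 10 0 5 3 1 8 7 9 4 6]
After op 5 (in_shuffle): [3 12 1 11 8 2 7 13 9 10 4 0 6 5]
After op 6 (cut(1)): [12 1 11 8 2 7 13 9 10 4 0 6 5 3]
Position 4: card 2.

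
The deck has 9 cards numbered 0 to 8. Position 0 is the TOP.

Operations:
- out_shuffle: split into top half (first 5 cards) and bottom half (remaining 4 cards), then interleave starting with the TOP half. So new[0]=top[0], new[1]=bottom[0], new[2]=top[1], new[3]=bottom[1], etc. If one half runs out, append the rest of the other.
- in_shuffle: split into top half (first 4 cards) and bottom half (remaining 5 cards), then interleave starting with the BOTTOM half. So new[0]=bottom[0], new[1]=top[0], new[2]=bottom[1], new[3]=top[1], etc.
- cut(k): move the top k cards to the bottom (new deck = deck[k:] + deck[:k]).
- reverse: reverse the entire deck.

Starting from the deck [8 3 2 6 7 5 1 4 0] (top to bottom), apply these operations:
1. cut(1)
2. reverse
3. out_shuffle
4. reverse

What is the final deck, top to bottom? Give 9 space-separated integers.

Answer: 5 3 1 2 4 6 0 7 8

Derivation:
After op 1 (cut(1)): [3 2 6 7 5 1 4 0 8]
After op 2 (reverse): [8 0 4 1 5 7 6 2 3]
After op 3 (out_shuffle): [8 7 0 6 4 2 1 3 5]
After op 4 (reverse): [5 3 1 2 4 6 0 7 8]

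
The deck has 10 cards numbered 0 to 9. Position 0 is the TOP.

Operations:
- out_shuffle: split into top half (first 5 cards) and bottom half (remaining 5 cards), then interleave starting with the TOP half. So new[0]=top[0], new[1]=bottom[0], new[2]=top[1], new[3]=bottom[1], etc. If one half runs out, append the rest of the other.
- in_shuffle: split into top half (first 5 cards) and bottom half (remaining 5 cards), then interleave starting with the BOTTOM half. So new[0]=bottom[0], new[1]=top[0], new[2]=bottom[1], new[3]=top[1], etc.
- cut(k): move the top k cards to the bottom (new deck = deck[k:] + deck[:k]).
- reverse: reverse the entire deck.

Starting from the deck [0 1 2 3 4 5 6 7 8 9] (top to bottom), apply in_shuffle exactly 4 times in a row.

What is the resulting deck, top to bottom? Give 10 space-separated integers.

Answer: 8 6 4 2 0 9 7 5 3 1

Derivation:
After op 1 (in_shuffle): [5 0 6 1 7 2 8 3 9 4]
After op 2 (in_shuffle): [2 5 8 0 3 6 9 1 4 7]
After op 3 (in_shuffle): [6 2 9 5 1 8 4 0 7 3]
After op 4 (in_shuffle): [8 6 4 2 0 9 7 5 3 1]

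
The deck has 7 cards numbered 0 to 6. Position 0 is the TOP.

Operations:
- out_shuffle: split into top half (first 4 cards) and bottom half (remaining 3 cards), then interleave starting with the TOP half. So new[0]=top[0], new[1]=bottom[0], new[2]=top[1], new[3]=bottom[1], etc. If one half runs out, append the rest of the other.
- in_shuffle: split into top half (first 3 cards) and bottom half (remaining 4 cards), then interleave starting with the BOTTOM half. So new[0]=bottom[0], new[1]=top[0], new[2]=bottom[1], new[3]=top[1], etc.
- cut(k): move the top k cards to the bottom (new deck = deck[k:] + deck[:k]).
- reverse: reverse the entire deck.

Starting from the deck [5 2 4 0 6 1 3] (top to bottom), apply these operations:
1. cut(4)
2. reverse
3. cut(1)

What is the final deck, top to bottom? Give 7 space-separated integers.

After op 1 (cut(4)): [6 1 3 5 2 4 0]
After op 2 (reverse): [0 4 2 5 3 1 6]
After op 3 (cut(1)): [4 2 5 3 1 6 0]

Answer: 4 2 5 3 1 6 0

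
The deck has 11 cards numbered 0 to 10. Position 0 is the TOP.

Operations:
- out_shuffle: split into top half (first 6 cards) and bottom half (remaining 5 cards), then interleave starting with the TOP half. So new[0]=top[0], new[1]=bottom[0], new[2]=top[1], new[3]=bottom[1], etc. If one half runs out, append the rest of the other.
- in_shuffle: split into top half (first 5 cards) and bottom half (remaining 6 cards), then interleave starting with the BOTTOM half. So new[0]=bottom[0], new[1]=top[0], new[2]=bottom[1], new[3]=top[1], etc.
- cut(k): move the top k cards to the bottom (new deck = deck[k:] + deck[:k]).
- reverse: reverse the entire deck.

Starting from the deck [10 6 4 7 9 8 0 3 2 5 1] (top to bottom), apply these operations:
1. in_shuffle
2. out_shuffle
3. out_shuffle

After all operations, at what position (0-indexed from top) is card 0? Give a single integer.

After op 1 (in_shuffle): [8 10 0 6 3 4 2 7 5 9 1]
After op 2 (out_shuffle): [8 2 10 7 0 5 6 9 3 1 4]
After op 3 (out_shuffle): [8 6 2 9 10 3 7 1 0 4 5]
Card 0 is at position 8.

Answer: 8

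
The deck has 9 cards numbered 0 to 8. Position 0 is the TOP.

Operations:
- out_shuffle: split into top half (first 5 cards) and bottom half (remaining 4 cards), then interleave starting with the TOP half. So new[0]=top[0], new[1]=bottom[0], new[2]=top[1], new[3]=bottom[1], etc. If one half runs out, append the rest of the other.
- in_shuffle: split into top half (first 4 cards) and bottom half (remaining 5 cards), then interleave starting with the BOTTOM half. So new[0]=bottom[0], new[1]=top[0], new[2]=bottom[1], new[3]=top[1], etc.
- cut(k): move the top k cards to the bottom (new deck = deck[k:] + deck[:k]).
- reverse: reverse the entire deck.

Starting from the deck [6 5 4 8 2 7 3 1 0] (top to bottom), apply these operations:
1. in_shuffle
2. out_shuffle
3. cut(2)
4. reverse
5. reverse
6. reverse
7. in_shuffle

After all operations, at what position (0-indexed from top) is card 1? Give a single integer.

Answer: 6

Derivation:
After op 1 (in_shuffle): [2 6 7 5 3 4 1 8 0]
After op 2 (out_shuffle): [2 4 6 1 7 8 5 0 3]
After op 3 (cut(2)): [6 1 7 8 5 0 3 2 4]
After op 4 (reverse): [4 2 3 0 5 8 7 1 6]
After op 5 (reverse): [6 1 7 8 5 0 3 2 4]
After op 6 (reverse): [4 2 3 0 5 8 7 1 6]
After op 7 (in_shuffle): [5 4 8 2 7 3 1 0 6]
Card 1 is at position 6.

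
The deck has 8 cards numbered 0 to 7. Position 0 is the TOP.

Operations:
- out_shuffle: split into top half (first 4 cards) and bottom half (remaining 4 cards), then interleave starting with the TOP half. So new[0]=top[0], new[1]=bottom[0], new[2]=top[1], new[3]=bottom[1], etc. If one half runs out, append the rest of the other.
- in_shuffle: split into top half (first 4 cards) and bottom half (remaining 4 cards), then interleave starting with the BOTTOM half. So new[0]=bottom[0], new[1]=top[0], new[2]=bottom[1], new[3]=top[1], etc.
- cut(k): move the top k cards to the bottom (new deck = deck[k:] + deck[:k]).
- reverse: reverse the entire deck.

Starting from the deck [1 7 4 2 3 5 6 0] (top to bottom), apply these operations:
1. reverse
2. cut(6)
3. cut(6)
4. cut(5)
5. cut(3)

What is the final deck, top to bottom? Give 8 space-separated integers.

After op 1 (reverse): [0 6 5 3 2 4 7 1]
After op 2 (cut(6)): [7 1 0 6 5 3 2 4]
After op 3 (cut(6)): [2 4 7 1 0 6 5 3]
After op 4 (cut(5)): [6 5 3 2 4 7 1 0]
After op 5 (cut(3)): [2 4 7 1 0 6 5 3]

Answer: 2 4 7 1 0 6 5 3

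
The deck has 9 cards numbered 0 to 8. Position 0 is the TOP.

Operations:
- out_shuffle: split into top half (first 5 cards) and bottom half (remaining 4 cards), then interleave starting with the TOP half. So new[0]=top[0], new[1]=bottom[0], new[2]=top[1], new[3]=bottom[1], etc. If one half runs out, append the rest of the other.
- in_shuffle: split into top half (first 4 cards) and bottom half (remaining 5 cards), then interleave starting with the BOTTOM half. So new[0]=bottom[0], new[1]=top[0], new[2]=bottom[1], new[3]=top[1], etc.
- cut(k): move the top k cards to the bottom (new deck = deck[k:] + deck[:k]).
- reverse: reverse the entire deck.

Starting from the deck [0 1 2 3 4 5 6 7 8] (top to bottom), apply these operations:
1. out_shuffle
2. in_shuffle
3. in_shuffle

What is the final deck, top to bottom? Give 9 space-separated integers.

After op 1 (out_shuffle): [0 5 1 6 2 7 3 8 4]
After op 2 (in_shuffle): [2 0 7 5 3 1 8 6 4]
After op 3 (in_shuffle): [3 2 1 0 8 7 6 5 4]

Answer: 3 2 1 0 8 7 6 5 4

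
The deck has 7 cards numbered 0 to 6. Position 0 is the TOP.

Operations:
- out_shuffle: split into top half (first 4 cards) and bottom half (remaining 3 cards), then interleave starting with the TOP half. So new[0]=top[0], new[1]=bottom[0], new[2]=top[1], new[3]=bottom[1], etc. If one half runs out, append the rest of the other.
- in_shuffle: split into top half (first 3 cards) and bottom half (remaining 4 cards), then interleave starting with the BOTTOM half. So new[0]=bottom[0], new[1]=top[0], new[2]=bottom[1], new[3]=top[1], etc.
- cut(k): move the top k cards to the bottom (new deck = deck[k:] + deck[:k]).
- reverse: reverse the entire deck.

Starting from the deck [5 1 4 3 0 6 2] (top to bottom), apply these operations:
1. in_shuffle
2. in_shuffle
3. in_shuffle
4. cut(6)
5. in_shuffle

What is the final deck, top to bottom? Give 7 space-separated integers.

After op 1 (in_shuffle): [3 5 0 1 6 4 2]
After op 2 (in_shuffle): [1 3 6 5 4 0 2]
After op 3 (in_shuffle): [5 1 4 3 0 6 2]
After op 4 (cut(6)): [2 5 1 4 3 0 6]
After op 5 (in_shuffle): [4 2 3 5 0 1 6]

Answer: 4 2 3 5 0 1 6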